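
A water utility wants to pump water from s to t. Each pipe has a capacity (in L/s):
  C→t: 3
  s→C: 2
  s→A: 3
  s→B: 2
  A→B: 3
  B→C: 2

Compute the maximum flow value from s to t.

Augment s→C→t: bottleneck 2. Total 2.
Augment s→B→C→t: bottleneck 1. Total 3.
No augmenting path remains in the residual graph.

3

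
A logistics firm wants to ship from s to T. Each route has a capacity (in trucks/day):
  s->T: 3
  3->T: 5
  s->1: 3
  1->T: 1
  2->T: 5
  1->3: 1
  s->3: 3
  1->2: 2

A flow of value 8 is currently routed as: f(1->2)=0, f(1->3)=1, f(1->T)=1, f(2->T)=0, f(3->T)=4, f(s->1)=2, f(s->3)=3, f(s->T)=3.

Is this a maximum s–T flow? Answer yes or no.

Residual path s->1->2->T has bottleneck 1 > 0.
Pushing 1 along it raises the flow to 9, so the given flow is not maximum.

No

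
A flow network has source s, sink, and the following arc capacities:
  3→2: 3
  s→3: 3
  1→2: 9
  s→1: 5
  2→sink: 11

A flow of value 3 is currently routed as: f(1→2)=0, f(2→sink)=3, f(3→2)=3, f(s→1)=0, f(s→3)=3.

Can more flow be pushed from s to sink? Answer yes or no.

Residual path s→1→2→sink has bottleneck 5 > 0.
Pushing 5 along it raises the flow to 8, so the given flow is not maximum.

Yes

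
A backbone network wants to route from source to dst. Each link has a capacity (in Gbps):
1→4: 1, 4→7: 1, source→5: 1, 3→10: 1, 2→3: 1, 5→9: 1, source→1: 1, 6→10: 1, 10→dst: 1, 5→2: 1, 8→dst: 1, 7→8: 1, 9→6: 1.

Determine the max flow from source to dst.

2

Augment source→5→2→3→10→dst: bottleneck 1. Total 1.
Augment source→1→4→7→8→dst: bottleneck 1. Total 2.
No augmenting path remains in the residual graph.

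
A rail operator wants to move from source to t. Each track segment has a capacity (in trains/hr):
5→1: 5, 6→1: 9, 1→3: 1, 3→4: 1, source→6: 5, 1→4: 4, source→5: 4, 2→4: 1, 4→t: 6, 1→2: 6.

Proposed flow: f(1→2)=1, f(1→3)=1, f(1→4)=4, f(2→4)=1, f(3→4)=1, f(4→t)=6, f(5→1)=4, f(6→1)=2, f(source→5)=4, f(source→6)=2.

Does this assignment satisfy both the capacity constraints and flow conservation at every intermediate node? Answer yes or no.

Every edge has 0 ≤ f(e) ≤ cap(e).
At each intermediate node, inflow equals outflow.

Yes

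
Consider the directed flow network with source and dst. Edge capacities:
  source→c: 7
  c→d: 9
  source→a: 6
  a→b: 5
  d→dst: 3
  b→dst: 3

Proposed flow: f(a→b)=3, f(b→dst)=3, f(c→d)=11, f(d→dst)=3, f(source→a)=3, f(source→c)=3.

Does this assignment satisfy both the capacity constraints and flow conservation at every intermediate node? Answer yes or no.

No

Capacity violated on c→d: flow 11 > capacity 9.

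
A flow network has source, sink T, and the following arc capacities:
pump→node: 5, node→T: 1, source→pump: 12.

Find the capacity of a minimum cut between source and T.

1

Max flow = 1 (via 1 augmenting path).
In the residual at optimum, the set reachable from source is {node, pump, source}.
Cut edges: node→T (cap 1). Sum = 1.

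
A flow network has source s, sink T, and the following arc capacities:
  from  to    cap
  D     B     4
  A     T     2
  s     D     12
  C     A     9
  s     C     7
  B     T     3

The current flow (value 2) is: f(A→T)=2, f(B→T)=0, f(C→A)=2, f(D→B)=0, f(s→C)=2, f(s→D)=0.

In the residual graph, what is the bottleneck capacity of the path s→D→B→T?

3

Residual capacities along the path: s→D: 12, D→B: 4, B→T: 3.
Minimum is 3.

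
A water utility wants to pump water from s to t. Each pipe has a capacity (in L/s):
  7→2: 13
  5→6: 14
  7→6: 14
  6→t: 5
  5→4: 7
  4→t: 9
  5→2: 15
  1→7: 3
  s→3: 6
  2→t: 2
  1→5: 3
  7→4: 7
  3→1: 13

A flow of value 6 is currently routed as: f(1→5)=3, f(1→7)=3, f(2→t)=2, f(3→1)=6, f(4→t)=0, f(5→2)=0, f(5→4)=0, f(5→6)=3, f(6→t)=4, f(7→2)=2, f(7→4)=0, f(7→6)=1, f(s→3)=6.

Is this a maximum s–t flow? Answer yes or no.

Yes

Residual reachable from s: {s}; t is not reachable.
Saturated cut: s→3 with total capacity 6 = current flow value. Flow is maximum.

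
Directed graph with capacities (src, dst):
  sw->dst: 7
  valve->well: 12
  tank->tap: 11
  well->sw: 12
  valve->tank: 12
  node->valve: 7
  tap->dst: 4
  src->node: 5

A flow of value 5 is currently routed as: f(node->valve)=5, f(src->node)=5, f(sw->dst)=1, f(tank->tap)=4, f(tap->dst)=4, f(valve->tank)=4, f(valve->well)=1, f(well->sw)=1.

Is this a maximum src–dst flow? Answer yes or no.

Residual reachable from src: {src}; dst is not reachable.
Saturated cut: src->node with total capacity 5 = current flow value. Flow is maximum.

Yes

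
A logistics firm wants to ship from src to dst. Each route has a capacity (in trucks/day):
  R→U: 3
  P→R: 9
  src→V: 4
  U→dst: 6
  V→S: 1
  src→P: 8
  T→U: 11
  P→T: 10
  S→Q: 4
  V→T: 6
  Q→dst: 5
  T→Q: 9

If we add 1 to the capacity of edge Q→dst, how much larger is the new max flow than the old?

1

Original max flow = 11.
After raising cap(Q→dst), augmenting paths through that edge carry 1 more unit.
New max flow = 12. Increase = 1.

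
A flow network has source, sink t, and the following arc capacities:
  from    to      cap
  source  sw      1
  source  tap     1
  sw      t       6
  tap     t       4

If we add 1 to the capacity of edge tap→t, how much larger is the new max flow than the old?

Original max flow = 2.
Edge tap→t does not cross the min cut (source side {source}), so extra capacity there cannot help.
New max flow = 2. Increase = 0.

0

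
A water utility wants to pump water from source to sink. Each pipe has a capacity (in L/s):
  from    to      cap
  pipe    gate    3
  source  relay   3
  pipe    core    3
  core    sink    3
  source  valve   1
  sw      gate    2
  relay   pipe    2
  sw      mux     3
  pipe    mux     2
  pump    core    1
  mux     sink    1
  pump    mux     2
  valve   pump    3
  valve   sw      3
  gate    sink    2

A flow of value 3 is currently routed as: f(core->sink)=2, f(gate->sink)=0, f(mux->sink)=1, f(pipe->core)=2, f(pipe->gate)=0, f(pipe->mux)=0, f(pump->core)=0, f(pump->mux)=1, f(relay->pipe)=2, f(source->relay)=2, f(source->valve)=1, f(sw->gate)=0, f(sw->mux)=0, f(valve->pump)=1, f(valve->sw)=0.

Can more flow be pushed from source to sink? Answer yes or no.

Residual reachable from source: {relay, source}; sink is not reachable.
Saturated cut: source->valve, relay->pipe with total capacity 3 = current flow value. Flow is maximum.

No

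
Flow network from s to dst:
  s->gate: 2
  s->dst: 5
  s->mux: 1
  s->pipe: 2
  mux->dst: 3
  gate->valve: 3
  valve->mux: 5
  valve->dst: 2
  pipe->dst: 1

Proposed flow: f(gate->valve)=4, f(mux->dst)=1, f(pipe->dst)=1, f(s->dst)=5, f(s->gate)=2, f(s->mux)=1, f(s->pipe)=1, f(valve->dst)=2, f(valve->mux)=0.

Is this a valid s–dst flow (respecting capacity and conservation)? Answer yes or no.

Capacity violated on gate->valve: flow 4 > capacity 3.

No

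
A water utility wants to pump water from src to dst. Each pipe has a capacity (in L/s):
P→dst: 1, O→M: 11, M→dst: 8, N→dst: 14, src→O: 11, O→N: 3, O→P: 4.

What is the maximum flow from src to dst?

11

Augment src→O→N→dst: bottleneck 3. Total 3.
Augment src→O→P→dst: bottleneck 1. Total 4.
Augment src→O→M→dst: bottleneck 7. Total 11.
No augmenting path remains in the residual graph.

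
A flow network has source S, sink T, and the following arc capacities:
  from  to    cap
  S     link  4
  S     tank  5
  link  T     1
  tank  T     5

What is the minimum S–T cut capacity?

Max flow = 6 (via 2 augmenting paths).
In the residual at optimum, the set reachable from S is {S, link}.
Cut edges: S→tank (cap 5), link→T (cap 1). Sum = 6.

6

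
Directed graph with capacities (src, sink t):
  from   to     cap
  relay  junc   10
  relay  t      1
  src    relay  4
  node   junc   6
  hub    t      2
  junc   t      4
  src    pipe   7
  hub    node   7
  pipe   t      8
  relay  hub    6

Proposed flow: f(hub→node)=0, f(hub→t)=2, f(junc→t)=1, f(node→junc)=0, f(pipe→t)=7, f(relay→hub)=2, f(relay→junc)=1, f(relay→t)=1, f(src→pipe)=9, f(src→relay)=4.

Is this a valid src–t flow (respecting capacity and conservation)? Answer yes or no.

Capacity violated on src→pipe: flow 9 > capacity 7.

No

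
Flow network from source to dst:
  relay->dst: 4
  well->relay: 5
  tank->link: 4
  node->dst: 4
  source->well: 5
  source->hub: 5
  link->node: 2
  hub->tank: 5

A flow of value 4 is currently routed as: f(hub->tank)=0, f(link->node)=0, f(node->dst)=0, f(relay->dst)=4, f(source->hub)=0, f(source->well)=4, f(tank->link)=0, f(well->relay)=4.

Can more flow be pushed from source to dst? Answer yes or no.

Residual path source->hub->tank->link->node->dst has bottleneck 2 > 0.
Pushing 2 along it raises the flow to 6, so the given flow is not maximum.

Yes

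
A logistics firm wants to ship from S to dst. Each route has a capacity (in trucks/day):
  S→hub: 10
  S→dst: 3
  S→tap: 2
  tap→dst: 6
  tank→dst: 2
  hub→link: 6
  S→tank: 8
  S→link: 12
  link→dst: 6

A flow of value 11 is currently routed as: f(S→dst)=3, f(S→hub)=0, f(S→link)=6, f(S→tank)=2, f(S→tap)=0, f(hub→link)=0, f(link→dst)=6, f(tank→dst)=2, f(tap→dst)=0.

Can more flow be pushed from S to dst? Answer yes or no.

Yes

Residual path S→tap→dst has bottleneck 2 > 0.
Pushing 2 along it raises the flow to 13, so the given flow is not maximum.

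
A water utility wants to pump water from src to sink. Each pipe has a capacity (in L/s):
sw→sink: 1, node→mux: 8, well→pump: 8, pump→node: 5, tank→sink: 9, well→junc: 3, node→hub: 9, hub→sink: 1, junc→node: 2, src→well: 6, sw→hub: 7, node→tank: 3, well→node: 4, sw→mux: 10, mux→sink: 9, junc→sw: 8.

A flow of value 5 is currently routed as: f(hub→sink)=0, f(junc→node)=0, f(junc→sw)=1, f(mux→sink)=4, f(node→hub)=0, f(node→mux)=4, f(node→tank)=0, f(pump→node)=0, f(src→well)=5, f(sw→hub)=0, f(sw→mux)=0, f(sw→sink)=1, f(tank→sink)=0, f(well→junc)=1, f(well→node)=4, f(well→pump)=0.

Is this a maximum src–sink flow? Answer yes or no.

No

Residual path src→well→junc→node→mux→sink has bottleneck 1 > 0.
Pushing 1 along it raises the flow to 6, so the given flow is not maximum.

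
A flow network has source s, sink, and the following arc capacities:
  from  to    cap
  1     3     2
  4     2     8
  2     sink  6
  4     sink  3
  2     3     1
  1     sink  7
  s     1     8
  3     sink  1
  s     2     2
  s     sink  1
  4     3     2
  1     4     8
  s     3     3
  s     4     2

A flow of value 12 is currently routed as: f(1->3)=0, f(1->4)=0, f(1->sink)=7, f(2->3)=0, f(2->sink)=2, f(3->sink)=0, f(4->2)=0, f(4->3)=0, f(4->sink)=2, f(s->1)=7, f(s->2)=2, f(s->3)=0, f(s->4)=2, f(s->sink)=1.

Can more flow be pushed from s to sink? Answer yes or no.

Yes

Residual path s->3->sink has bottleneck 1 > 0.
Pushing 1 along it raises the flow to 13, so the given flow is not maximum.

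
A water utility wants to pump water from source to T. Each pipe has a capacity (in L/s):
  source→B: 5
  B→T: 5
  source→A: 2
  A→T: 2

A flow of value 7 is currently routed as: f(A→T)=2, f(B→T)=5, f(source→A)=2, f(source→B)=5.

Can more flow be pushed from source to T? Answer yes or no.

Residual reachable from source: {source}; T is not reachable.
Saturated cut: source→B, source→A with total capacity 7 = current flow value. Flow is maximum.

No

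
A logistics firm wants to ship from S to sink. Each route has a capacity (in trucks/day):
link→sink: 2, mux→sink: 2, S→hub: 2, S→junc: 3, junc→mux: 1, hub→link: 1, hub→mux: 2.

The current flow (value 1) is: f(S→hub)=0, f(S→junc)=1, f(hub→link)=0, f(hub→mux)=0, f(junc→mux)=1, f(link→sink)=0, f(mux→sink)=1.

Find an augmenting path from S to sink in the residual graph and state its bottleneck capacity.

Residual along S→hub→mux→sink: S→hub: 2, hub→mux: 2, mux→sink: 1.
Bottleneck = min = 1.

S→hub→mux→sink, bottleneck 1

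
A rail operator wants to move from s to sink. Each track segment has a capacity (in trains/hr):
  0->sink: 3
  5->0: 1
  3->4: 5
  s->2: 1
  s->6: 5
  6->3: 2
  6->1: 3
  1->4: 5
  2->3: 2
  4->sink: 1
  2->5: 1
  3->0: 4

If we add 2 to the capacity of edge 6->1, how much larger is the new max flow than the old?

0

Original max flow = 4.
Edge 6->1 does not cross the min cut (source side {1, 4, 6, s}), so extra capacity there cannot help.
New max flow = 4. Increase = 0.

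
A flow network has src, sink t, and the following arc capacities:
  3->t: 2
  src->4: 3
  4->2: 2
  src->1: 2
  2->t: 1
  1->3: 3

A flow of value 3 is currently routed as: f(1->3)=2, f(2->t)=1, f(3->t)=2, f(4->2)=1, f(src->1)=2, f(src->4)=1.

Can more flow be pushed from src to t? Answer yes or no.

No

Residual reachable from src: {2, 4, src}; t is not reachable.
Saturated cut: src->1, 2->t with total capacity 3 = current flow value. Flow is maximum.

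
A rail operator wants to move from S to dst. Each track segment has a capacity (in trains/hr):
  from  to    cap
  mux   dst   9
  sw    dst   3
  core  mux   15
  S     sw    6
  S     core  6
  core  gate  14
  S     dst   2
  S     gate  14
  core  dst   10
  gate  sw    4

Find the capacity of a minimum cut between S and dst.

Max flow = 11 (via 3 augmenting paths).
In the residual at optimum, the set reachable from S is {S, gate, sw}.
Cut edges: S→core (cap 6), S→dst (cap 2), sw→dst (cap 3). Sum = 11.

11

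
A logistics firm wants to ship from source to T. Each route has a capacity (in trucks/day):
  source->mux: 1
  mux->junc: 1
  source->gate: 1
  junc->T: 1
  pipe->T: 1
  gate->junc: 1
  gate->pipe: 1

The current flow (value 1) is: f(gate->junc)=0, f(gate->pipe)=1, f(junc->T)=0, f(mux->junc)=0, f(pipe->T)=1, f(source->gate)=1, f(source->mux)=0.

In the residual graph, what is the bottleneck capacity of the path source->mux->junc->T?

1

Residual capacities along the path: source->mux: 1, mux->junc: 1, junc->T: 1.
Minimum is 1.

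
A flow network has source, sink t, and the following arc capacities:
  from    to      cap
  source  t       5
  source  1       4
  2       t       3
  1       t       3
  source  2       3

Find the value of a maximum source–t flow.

Augment source→t: bottleneck 5. Total 5.
Augment source→2→t: bottleneck 3. Total 8.
Augment source→1→t: bottleneck 3. Total 11.
No augmenting path remains in the residual graph.

11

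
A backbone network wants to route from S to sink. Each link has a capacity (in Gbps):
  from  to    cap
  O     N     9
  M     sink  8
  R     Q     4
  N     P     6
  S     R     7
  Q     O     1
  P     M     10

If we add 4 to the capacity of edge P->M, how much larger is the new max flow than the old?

0

Original max flow = 1.
Edge P->M does not cross the min cut (source side {Q, R, S}), so extra capacity there cannot help.
New max flow = 1. Increase = 0.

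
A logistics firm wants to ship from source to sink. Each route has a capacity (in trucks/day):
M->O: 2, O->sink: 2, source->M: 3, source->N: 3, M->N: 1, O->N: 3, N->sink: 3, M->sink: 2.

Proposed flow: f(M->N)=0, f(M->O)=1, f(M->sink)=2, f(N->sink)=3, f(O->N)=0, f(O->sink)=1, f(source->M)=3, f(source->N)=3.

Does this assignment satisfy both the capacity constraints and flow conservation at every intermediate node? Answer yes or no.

Every edge has 0 ≤ f(e) ≤ cap(e).
At each intermediate node, inflow equals outflow.

Yes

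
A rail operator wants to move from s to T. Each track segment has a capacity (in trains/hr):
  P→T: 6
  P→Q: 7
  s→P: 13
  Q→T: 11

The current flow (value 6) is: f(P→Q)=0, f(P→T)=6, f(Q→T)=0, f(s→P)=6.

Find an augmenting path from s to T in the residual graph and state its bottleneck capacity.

s→P→Q→T, bottleneck 7

Residual along s→P→Q→T: s→P: 7, P→Q: 7, Q→T: 11.
Bottleneck = min = 7.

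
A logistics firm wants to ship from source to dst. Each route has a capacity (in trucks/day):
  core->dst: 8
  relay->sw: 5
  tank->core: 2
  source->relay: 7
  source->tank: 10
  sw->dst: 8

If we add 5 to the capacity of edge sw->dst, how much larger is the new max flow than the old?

Original max flow = 7.
Edge sw->dst does not cross the min cut (source side {relay, source, tank}), so extra capacity there cannot help.
New max flow = 7. Increase = 0.

0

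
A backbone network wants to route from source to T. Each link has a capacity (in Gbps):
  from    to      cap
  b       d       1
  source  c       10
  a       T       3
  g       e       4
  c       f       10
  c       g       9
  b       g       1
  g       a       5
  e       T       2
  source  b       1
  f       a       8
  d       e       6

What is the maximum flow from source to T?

5

Augment source->c->f->a->T: bottleneck 3. Total 3.
Augment source->c->g->e->T: bottleneck 2. Total 5.
No augmenting path remains in the residual graph.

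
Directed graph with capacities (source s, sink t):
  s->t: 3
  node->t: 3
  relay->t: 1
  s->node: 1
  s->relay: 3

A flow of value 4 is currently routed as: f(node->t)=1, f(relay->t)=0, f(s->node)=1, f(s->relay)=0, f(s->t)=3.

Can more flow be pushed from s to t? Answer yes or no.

Yes

Residual path s->relay->t has bottleneck 1 > 0.
Pushing 1 along it raises the flow to 5, so the given flow is not maximum.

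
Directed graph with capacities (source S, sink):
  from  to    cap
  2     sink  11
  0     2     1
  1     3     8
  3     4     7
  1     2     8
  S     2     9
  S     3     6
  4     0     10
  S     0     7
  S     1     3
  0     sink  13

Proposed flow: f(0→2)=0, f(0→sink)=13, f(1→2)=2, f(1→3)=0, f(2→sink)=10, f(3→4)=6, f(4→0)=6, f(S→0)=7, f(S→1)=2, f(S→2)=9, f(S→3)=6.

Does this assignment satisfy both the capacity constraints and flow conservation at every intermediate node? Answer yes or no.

No

Conservation fails at 2: inflow 11 ≠ outflow 10.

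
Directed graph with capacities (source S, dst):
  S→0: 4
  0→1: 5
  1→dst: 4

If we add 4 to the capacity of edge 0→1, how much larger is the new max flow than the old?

Original max flow = 4.
Edge 0→1 does not cross the min cut (source side {S}), so extra capacity there cannot help.
New max flow = 4. Increase = 0.

0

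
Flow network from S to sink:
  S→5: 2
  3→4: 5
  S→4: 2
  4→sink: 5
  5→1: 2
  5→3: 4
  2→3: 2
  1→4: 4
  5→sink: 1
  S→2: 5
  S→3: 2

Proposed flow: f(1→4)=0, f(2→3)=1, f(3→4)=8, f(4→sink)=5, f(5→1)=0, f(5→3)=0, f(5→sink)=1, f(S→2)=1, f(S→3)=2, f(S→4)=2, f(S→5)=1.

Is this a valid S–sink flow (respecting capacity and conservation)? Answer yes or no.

No

Capacity violated on 3→4: flow 8 > capacity 5.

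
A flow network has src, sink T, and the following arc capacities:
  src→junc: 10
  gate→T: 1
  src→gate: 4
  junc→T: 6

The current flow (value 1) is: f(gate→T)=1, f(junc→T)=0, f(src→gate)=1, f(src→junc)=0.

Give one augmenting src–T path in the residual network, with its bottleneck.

Residual along src→junc→T: src→junc: 10, junc→T: 6.
Bottleneck = min = 6.

src→junc→T, bottleneck 6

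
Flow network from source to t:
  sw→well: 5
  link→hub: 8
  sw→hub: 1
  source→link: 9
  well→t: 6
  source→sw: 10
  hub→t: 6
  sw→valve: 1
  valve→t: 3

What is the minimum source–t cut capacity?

12

Max flow = 12 (via 3 augmenting paths).
In the residual at optimum, the set reachable from source is {hub, link, source, sw}.
Cut edges: sw→well (cap 5), sw→valve (cap 1), hub→t (cap 6). Sum = 12.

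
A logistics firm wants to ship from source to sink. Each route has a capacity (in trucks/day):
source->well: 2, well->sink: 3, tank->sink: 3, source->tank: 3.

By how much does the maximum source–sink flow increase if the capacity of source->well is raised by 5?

Original max flow = 5.
After raising cap(source->well), augmenting paths through that edge carry 1 more unit.
New max flow = 6. Increase = 1.

1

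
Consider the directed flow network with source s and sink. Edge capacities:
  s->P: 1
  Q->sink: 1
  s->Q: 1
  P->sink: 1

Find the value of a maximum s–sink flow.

2

Augment s->P->sink: bottleneck 1. Total 1.
Augment s->Q->sink: bottleneck 1. Total 2.
No augmenting path remains in the residual graph.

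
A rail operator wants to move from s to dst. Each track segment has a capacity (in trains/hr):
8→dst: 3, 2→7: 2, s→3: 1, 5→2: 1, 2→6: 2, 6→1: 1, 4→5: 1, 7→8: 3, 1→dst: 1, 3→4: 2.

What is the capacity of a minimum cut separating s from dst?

Max flow = 1 (via 1 augmenting path).
In the residual at optimum, the set reachable from s is {s}.
Cut edges: s→3 (cap 1). Sum = 1.

1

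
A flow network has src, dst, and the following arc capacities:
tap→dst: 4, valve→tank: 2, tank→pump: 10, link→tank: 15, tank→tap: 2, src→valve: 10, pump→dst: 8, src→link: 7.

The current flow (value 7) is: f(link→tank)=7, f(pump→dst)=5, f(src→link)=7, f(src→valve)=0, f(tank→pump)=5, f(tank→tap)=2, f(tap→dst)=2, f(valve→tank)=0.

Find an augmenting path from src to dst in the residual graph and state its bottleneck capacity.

src→valve→tank→pump→dst, bottleneck 2

Residual along src→valve→tank→pump→dst: src→valve: 10, valve→tank: 2, tank→pump: 5, pump→dst: 3.
Bottleneck = min = 2.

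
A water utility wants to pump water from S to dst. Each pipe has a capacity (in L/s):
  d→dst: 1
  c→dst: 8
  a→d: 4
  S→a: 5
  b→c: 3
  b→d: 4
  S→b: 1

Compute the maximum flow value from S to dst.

Augment S→a→d→dst: bottleneck 1. Total 1.
Augment S→b→c→dst: bottleneck 1. Total 2.
No augmenting path remains in the residual graph.

2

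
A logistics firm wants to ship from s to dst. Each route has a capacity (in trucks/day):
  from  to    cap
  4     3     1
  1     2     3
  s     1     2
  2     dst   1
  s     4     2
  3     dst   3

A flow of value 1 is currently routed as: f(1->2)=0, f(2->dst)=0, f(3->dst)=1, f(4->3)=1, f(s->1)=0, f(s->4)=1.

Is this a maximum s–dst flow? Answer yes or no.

Residual path s->1->2->dst has bottleneck 1 > 0.
Pushing 1 along it raises the flow to 2, so the given flow is not maximum.

No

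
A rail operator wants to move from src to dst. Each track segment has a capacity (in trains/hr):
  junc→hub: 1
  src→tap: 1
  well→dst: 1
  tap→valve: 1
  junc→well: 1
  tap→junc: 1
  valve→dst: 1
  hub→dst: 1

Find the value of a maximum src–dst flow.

1

Augment src→tap→valve→dst: bottleneck 1. Total 1.
No augmenting path remains in the residual graph.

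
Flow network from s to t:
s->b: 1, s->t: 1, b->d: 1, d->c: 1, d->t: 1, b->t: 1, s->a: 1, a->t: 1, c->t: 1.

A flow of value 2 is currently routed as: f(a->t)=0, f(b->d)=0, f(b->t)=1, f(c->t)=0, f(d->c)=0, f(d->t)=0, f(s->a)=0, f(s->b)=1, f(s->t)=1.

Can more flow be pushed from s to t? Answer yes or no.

Residual path s->a->t has bottleneck 1 > 0.
Pushing 1 along it raises the flow to 3, so the given flow is not maximum.

Yes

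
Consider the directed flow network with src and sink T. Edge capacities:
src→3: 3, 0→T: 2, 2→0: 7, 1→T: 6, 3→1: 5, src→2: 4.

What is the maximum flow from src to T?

5

Augment src→2→0→T: bottleneck 2. Total 2.
Augment src→3→1→T: bottleneck 3. Total 5.
No augmenting path remains in the residual graph.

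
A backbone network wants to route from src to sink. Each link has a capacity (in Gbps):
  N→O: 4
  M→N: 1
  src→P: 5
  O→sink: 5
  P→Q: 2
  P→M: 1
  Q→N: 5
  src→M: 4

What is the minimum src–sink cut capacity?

3

Max flow = 3 (via 2 augmenting paths).
In the residual at optimum, the set reachable from src is {M, P, src}.
Cut edges: P→Q (cap 2), M→N (cap 1). Sum = 3.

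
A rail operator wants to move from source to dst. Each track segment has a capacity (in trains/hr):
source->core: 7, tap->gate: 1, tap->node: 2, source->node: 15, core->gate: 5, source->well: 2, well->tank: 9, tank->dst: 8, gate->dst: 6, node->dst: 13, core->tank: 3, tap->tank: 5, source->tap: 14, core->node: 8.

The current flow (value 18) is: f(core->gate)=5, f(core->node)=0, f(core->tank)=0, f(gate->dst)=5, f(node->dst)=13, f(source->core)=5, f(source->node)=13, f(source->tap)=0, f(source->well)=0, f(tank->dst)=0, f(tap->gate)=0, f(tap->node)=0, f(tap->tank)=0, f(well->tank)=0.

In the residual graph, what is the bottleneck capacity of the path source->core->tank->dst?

Residual capacities along the path: source->core: 2, core->tank: 3, tank->dst: 8.
Minimum is 2.

2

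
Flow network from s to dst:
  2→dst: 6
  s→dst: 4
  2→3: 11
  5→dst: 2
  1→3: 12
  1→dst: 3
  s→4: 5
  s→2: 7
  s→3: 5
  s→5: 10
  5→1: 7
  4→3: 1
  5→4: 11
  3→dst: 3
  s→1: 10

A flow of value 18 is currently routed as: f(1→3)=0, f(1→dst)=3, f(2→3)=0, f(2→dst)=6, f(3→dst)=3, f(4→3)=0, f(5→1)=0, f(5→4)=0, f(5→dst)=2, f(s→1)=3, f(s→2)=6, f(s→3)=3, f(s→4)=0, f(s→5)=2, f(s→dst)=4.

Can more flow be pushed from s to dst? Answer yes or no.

No

Residual reachable from s: {1, 2, 3, 4, 5, s}; dst is not reachable.
Saturated cut: s→dst, 5→dst, 2→dst, 1→dst, 3→dst with total capacity 18 = current flow value. Flow is maximum.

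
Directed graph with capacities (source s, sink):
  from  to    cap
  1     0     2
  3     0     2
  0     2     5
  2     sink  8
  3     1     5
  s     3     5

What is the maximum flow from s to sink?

Augment s→3→0→2→sink: bottleneck 2. Total 2.
Augment s→3→1→0→2→sink: bottleneck 2. Total 4.
No augmenting path remains in the residual graph.

4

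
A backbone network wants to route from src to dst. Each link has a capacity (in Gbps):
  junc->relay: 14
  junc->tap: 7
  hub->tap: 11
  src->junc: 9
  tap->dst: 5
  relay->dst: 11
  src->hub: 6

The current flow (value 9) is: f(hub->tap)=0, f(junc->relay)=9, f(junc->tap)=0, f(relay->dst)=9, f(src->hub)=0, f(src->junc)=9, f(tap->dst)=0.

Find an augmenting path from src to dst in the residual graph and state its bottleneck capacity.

Residual along src->hub->tap->dst: src->hub: 6, hub->tap: 11, tap->dst: 5.
Bottleneck = min = 5.

src->hub->tap->dst, bottleneck 5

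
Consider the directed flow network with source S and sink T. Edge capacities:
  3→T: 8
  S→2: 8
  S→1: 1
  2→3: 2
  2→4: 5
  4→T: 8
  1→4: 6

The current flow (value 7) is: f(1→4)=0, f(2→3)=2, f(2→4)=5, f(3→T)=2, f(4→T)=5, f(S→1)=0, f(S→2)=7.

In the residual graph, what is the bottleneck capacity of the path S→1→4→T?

1

Residual capacities along the path: S→1: 1, 1→4: 6, 4→T: 3.
Minimum is 1.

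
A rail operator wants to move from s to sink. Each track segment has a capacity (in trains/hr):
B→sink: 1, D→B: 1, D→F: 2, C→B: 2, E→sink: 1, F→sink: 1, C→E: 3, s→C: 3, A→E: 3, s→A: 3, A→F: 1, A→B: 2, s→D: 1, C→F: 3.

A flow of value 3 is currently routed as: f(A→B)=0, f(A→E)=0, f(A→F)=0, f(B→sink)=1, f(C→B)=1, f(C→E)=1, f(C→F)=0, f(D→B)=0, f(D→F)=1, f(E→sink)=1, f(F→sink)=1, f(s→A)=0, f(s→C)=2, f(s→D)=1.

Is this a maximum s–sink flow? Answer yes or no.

Yes

Residual reachable from s: {A, B, C, D, E, F, s}; sink is not reachable.
Saturated cut: B→sink, E→sink, F→sink with total capacity 3 = current flow value. Flow is maximum.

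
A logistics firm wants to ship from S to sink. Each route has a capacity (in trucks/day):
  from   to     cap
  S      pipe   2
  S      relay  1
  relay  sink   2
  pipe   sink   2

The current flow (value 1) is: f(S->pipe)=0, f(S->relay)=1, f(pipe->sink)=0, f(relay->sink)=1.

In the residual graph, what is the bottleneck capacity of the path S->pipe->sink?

Residual capacities along the path: S->pipe: 2, pipe->sink: 2.
Minimum is 2.

2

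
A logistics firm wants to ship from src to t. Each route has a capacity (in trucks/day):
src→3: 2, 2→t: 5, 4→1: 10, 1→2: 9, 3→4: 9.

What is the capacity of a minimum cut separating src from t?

Max flow = 2 (via 1 augmenting path).
In the residual at optimum, the set reachable from src is {src}.
Cut edges: src→3 (cap 2). Sum = 2.

2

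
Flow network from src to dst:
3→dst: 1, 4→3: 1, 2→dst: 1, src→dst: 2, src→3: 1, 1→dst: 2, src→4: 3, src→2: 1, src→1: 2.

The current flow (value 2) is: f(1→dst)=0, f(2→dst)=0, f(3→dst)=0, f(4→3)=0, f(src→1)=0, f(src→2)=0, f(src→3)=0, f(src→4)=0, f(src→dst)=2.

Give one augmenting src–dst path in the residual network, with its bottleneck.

Residual along src→1→dst: src→1: 2, 1→dst: 2.
Bottleneck = min = 2.

src→1→dst, bottleneck 2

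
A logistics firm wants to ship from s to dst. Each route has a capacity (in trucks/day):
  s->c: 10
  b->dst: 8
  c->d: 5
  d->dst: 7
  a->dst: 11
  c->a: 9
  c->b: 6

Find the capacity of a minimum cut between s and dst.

10

Max flow = 10 (via 2 augmenting paths).
In the residual at optimum, the set reachable from s is {s}.
Cut edges: s->c (cap 10). Sum = 10.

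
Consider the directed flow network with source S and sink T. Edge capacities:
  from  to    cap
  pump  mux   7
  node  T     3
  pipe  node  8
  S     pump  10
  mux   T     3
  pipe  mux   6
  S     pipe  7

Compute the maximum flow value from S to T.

6

Augment S->pump->mux->T: bottleneck 3. Total 3.
Augment S->pipe->node->T: bottleneck 3. Total 6.
No augmenting path remains in the residual graph.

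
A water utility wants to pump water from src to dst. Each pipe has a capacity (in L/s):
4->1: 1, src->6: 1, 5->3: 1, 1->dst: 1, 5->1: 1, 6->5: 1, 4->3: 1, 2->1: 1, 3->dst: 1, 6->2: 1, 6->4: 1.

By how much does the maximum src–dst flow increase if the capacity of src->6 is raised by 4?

1

Original max flow = 1.
After raising cap(src->6), augmenting paths through that edge carry 1 more unit.
New max flow = 2. Increase = 1.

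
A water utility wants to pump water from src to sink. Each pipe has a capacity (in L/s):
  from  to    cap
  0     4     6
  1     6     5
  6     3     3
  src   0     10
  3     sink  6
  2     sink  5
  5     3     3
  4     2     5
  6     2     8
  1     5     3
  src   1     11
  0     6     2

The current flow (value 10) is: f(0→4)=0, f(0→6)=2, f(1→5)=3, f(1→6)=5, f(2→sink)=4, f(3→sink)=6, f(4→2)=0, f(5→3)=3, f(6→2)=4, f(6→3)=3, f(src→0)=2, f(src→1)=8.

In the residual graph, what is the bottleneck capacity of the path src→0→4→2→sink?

1

Residual capacities along the path: src→0: 8, 0→4: 6, 4→2: 5, 2→sink: 1.
Minimum is 1.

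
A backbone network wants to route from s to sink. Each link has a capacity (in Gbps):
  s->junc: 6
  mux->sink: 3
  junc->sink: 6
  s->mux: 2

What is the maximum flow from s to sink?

8

Augment s->mux->sink: bottleneck 2. Total 2.
Augment s->junc->sink: bottleneck 6. Total 8.
No augmenting path remains in the residual graph.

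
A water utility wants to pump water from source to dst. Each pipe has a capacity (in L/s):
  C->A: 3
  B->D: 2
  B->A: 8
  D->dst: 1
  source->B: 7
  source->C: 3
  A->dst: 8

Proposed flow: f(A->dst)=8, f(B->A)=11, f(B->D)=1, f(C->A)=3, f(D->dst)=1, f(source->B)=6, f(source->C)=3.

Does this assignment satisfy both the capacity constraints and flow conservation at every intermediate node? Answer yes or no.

Capacity violated on B->A: flow 11 > capacity 8.

No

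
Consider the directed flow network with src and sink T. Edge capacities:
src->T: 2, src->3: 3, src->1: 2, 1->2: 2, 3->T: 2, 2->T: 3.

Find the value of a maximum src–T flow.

6

Augment src->T: bottleneck 2. Total 2.
Augment src->3->T: bottleneck 2. Total 4.
Augment src->1->2->T: bottleneck 2. Total 6.
No augmenting path remains in the residual graph.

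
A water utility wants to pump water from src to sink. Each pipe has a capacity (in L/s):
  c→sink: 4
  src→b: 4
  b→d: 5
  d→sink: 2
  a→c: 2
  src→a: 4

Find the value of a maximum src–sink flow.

4

Augment src→a→c→sink: bottleneck 2. Total 2.
Augment src→b→d→sink: bottleneck 2. Total 4.
No augmenting path remains in the residual graph.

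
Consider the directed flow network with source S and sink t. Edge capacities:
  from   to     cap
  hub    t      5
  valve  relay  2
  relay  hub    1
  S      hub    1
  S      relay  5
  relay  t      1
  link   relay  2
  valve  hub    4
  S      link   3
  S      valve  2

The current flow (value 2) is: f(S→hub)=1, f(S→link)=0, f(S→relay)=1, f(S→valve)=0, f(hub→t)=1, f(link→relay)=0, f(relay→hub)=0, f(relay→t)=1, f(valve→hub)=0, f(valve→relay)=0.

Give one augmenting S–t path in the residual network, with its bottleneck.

S→valve→hub→t, bottleneck 2

Residual along S→valve→hub→t: S→valve: 2, valve→hub: 4, hub→t: 4.
Bottleneck = min = 2.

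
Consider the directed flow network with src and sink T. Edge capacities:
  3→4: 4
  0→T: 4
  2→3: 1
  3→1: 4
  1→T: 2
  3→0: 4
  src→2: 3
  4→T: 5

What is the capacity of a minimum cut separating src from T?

1

Max flow = 1 (via 1 augmenting path).
In the residual at optimum, the set reachable from src is {2, src}.
Cut edges: 2→3 (cap 1). Sum = 1.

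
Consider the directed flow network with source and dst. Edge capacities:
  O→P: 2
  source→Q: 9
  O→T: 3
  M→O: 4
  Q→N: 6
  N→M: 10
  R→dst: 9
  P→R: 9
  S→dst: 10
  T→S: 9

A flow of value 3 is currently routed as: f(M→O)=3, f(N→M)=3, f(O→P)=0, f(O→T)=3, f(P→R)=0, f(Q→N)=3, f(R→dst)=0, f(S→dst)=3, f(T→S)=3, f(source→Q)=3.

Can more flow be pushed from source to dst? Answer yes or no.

Yes

Residual path source→Q→N→M→O→P→R→dst has bottleneck 1 > 0.
Pushing 1 along it raises the flow to 4, so the given flow is not maximum.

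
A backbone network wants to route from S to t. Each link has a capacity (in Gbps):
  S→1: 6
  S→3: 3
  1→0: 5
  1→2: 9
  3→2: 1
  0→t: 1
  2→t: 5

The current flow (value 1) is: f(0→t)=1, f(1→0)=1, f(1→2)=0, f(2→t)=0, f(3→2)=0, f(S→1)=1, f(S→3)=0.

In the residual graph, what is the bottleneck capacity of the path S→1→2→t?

5

Residual capacities along the path: S→1: 5, 1→2: 9, 2→t: 5.
Minimum is 5.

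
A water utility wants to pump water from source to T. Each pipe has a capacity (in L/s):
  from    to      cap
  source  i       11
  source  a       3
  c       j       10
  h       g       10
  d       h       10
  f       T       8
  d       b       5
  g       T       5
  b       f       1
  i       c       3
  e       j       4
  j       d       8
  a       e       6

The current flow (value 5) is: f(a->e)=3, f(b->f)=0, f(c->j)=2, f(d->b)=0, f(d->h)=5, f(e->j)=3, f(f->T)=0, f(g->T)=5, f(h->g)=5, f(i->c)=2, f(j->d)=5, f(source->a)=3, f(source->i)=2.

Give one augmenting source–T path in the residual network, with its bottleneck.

source->i->c->j->d->b->f->T, bottleneck 1

Residual along source->i->c->j->d->b->f->T: source->i: 9, i->c: 1, c->j: 8, j->d: 3, d->b: 5, b->f: 1, f->T: 8.
Bottleneck = min = 1.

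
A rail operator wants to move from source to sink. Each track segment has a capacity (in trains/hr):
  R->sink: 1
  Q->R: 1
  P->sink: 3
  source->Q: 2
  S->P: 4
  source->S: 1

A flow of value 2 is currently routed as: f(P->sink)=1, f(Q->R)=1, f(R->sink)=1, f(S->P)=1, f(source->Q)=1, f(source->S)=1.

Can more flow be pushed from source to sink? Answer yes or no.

No

Residual reachable from source: {Q, source}; sink is not reachable.
Saturated cut: Q->R, source->S with total capacity 2 = current flow value. Flow is maximum.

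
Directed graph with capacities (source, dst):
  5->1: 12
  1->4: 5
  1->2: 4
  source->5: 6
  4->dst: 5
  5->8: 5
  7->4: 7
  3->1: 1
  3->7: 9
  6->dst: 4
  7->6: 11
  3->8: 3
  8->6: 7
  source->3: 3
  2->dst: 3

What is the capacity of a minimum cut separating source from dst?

Max flow = 9 (via 3 augmenting paths).
In the residual at optimum, the set reachable from source is {source}.
Cut edges: source->5 (cap 6), source->3 (cap 3). Sum = 9.

9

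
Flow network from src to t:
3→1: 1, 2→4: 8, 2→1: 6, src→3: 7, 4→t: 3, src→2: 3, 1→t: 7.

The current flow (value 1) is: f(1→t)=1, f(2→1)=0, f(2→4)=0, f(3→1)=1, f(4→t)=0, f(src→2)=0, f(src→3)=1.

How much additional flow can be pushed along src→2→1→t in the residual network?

Residual capacities along the path: src→2: 3, 2→1: 6, 1→t: 6.
Minimum is 3.

3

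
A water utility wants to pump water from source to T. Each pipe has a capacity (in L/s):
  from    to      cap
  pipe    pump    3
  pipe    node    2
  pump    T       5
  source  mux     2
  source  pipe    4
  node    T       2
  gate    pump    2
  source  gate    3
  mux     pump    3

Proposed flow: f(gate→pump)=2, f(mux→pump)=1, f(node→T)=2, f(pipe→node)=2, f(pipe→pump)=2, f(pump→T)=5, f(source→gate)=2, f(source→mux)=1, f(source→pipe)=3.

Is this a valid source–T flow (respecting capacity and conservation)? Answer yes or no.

No

Conservation fails at pipe: inflow 3 ≠ outflow 4.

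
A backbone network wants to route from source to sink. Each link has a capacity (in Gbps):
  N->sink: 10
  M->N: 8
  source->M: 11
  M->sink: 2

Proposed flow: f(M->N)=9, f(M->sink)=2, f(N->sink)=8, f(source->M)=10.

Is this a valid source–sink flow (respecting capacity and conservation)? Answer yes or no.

No

Capacity violated on M->N: flow 9 > capacity 8.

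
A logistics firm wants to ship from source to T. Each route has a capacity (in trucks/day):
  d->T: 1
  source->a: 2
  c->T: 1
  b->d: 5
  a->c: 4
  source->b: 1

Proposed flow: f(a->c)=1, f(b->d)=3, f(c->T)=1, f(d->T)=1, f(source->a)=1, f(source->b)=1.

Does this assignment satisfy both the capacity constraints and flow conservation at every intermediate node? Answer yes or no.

Conservation fails at b: inflow 1 ≠ outflow 3.

No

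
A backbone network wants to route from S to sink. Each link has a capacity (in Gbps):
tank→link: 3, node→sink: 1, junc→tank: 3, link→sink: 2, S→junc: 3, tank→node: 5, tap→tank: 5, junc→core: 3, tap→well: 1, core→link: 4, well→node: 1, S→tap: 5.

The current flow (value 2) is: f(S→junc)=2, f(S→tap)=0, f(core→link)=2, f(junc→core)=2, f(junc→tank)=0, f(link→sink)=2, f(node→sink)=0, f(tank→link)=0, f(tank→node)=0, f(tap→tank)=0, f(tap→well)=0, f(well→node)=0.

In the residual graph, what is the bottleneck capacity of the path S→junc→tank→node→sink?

1

Residual capacities along the path: S→junc: 1, junc→tank: 3, tank→node: 5, node→sink: 1.
Minimum is 1.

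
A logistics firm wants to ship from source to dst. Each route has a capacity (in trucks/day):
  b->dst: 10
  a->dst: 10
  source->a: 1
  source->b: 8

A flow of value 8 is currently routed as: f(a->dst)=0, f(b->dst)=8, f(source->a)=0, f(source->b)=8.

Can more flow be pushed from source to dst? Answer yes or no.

Residual path source->a->dst has bottleneck 1 > 0.
Pushing 1 along it raises the flow to 9, so the given flow is not maximum.

Yes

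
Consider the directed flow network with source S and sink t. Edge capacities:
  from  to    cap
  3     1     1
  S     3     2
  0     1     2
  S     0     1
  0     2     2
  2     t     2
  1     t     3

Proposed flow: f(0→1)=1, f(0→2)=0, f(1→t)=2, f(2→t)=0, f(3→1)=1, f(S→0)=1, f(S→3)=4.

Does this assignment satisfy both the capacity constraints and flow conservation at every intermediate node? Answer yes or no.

Capacity violated on S→3: flow 4 > capacity 2.

No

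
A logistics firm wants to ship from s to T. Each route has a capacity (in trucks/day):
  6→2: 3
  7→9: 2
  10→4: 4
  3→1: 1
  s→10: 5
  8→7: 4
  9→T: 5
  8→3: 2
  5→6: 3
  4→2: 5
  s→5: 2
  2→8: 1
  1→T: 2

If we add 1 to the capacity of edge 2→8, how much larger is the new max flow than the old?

Original max flow = 1.
After raising cap(2→8), augmenting paths through that edge carry 1 more unit.
New max flow = 2. Increase = 1.

1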